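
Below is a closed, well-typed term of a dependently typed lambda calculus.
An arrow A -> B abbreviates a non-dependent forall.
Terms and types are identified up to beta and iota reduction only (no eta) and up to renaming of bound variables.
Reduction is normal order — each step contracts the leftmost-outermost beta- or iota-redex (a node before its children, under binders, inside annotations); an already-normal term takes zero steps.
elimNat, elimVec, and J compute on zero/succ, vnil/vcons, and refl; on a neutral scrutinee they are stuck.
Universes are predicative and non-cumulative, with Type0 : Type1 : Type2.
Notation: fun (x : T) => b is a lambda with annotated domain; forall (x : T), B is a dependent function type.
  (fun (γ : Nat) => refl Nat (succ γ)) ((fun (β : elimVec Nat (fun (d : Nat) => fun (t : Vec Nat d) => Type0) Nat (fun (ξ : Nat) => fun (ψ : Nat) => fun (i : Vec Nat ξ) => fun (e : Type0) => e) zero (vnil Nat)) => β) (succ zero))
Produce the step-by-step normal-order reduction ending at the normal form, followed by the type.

normal-order reduction:
  (fun (γ : Nat) => refl Nat (succ γ)) ((fun (β : elimVec Nat (fun (d : Nat) => fun (t : Vec Nat d) => Type0) Nat (fun (ξ : Nat) => fun (ψ : Nat) => fun (i : Vec Nat ξ) => fun (e : Type0) => e) zero (vnil Nat)) => β) (succ zero))
  ~> refl Nat (succ ((fun (γ : elimVec Nat (fun (β : Nat) => fun (d : Vec Nat β) => Type0) Nat (fun (t : Nat) => fun (ξ : Nat) => fun (ψ : Vec Nat t) => fun (i : Type0) => i) zero (vnil Nat)) => γ) (succ zero)))
  ~> refl Nat (succ (succ zero))
the term's type:
  Eq Nat (succ (succ zero)) (succ (succ zero))


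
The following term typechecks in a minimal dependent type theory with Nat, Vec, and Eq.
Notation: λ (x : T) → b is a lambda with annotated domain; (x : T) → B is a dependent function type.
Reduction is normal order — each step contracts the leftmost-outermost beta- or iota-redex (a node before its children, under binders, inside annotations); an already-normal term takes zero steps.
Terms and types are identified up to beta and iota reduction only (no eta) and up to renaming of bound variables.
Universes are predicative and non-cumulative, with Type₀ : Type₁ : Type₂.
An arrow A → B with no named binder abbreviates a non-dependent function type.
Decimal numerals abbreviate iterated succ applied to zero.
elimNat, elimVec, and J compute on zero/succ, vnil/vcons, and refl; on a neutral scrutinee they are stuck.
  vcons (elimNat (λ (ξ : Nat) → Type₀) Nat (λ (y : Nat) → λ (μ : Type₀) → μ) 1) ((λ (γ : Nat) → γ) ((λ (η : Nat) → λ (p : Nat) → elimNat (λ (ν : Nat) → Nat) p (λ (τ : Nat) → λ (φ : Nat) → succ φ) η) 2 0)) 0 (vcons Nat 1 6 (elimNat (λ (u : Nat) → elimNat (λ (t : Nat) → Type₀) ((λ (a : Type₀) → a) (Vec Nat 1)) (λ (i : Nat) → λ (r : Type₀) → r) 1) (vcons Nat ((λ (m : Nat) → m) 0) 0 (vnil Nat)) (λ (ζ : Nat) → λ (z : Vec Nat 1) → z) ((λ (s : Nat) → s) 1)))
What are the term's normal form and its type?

normal form:
  vcons Nat 2 0 (vcons Nat 1 6 (vcons Nat 0 0 (vnil Nat)))
inferred type:
  Vec Nat 3
observation: 25 normal-order steps normalize the term, beginning with an elimNat iota-redex.


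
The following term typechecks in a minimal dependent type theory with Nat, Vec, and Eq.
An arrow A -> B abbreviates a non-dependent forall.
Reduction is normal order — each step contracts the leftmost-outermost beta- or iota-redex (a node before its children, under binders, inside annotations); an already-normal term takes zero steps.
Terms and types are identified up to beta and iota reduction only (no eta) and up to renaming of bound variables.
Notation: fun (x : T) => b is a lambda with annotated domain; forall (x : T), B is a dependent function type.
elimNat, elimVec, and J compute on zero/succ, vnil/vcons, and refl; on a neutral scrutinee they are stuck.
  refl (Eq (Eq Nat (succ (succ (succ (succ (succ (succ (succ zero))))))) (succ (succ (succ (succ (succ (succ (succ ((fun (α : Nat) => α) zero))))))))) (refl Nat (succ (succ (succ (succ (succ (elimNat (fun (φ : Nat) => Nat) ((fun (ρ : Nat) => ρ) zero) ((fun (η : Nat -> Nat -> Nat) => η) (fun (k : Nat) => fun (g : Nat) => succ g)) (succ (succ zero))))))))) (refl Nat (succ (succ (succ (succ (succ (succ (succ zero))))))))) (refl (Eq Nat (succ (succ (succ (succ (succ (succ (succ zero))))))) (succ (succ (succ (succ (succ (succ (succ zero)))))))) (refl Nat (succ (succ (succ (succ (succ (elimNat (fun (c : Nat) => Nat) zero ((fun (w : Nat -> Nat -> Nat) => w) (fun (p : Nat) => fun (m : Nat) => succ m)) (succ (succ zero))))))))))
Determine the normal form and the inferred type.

resulting normal form:
  refl (Eq (Eq Nat (succ (succ (succ (succ (succ (succ (succ zero))))))) (succ (succ (succ (succ (succ (succ (succ zero)))))))) (refl Nat (succ (succ (succ (succ (succ (succ (succ zero)))))))) (refl Nat (succ (succ (succ (succ (succ (succ (succ zero))))))))) (refl (Eq Nat (succ (succ (succ (succ (succ (succ (succ zero))))))) (succ (succ (succ (succ (succ (succ (succ zero)))))))) (refl Nat (succ (succ (succ (succ (succ (succ (succ zero)))))))))
type:
  Eq (Eq (Eq Nat (succ (succ (succ (succ (succ (succ (succ zero))))))) (succ (succ (succ (succ (succ (succ (succ zero)))))))) (refl Nat (succ (succ (succ (succ (succ (succ (succ zero)))))))) (refl Nat (succ (succ (succ (succ (succ (succ (succ zero))))))))) (refl (Eq Nat (succ (succ (succ (succ (succ (succ (succ zero))))))) (succ (succ (succ (succ (succ (succ (succ zero)))))))) (refl Nat (succ (succ (succ (succ (succ (succ (succ zero))))))))) (refl (Eq Nat (succ (succ (succ (succ (succ (succ (succ zero))))))) (succ (succ (succ (succ (succ (succ (succ zero)))))))) (refl Nat (succ (succ (succ (succ (succ (succ (succ zero)))))))))


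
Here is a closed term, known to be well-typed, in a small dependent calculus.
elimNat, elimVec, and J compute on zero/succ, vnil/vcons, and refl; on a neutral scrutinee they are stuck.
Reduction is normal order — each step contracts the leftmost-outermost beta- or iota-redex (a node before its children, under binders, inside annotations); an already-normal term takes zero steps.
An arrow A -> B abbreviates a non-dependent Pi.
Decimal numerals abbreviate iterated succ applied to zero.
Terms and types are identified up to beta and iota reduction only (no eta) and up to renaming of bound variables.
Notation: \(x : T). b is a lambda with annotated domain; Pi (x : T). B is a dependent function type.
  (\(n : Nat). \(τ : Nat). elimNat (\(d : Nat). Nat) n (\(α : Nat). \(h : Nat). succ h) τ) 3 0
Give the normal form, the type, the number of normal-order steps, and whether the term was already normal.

reduced normal form:
  3
type:
  Nat
reduction steps (normal order): 3
started in normal form: no
first redex: a beta-redex


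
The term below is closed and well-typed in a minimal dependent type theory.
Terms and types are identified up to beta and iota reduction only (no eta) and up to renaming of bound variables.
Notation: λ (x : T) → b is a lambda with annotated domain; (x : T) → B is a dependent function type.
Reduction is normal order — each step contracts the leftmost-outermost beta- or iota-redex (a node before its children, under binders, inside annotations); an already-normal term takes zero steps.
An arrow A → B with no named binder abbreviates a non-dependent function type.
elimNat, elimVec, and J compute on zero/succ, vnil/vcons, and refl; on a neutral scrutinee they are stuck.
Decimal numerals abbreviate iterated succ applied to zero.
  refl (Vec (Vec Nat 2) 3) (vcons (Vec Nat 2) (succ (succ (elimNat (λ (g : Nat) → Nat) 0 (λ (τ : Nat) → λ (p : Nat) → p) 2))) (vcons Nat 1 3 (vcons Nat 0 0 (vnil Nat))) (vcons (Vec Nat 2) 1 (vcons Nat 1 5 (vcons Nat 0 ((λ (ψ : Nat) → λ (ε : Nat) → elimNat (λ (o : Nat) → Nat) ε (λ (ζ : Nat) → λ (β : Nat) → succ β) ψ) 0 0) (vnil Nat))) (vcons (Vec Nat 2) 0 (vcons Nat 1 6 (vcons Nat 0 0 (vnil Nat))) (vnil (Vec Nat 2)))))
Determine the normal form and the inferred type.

normal form:
  refl (Vec (Vec Nat 2) 3) (vcons (Vec Nat 2) 2 (vcons Nat 1 3 (vcons Nat 0 0 (vnil Nat))) (vcons (Vec Nat 2) 1 (vcons Nat 1 5 (vcons Nat 0 0 (vnil Nat))) (vcons (Vec Nat 2) 0 (vcons Nat 1 6 (vcons Nat 0 0 (vnil Nat))) (vnil (Vec Nat 2)))))
inferred type:
  Eq (Vec (Vec Nat 2) 3) (vcons (Vec Nat 2) 2 (vcons Nat 1 3 (vcons Nat 0 0 (vnil Nat))) (vcons (Vec Nat 2) 1 (vcons Nat 1 5 (vcons Nat 0 0 (vnil Nat))) (vcons (Vec Nat 2) 0 (vcons Nat 1 6 (vcons Nat 0 0 (vnil Nat))) (vnil (Vec Nat 2))))) (vcons (Vec Nat 2) 2 (vcons Nat 1 3 (vcons Nat 0 0 (vnil Nat))) (vcons (Vec Nat 2) 1 (vcons Nat 1 5 (vcons Nat 0 0 (vnil Nat))) (vcons (Vec Nat 2) 0 (vcons Nat 1 6 (vcons Nat 0 0 (vnil Nat))) (vnil (Vec Nat 2)))))
observation: the term reaches its normal form after 10 normal-order steps.


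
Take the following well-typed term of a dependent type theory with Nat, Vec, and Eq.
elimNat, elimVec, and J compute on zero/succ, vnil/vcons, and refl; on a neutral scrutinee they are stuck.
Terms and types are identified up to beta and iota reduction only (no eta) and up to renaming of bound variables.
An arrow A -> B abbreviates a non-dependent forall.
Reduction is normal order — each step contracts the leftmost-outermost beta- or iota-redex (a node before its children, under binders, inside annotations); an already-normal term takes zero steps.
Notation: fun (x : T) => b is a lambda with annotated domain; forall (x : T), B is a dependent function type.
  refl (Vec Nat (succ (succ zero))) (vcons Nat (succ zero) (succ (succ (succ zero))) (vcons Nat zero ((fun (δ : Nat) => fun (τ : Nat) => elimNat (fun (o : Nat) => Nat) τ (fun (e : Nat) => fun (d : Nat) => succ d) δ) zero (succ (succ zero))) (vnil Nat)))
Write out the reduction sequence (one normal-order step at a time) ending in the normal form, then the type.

reduction (normal order):
  refl (Vec Nat (succ (succ zero))) (vcons Nat (succ zero) (succ (succ (succ zero))) (vcons Nat zero ((fun (δ : Nat) => fun (τ : Nat) => elimNat (fun (o : Nat) => Nat) τ (fun (e : Nat) => fun (d : Nat) => succ d) δ) zero (succ (succ zero))) (vnil Nat)))
  ~> refl (Vec Nat (succ (succ zero))) (vcons Nat (succ zero) (succ (succ (succ zero))) (vcons Nat zero ((fun (δ : Nat) => elimNat (fun (τ : Nat) => Nat) δ (fun (o : Nat) => fun (e : Nat) => succ e) zero) (succ (succ zero))) (vnil Nat)))
  ~> refl (Vec Nat (succ (succ zero))) (vcons Nat (succ zero) (succ (succ (succ zero))) (vcons Nat zero (elimNat (fun (δ : Nat) => Nat) (succ (succ zero)) (fun (τ : Nat) => fun (o : Nat) => succ o) zero) (vnil Nat)))
  ~> refl (Vec Nat (succ (succ zero))) (vcons Nat (succ zero) (succ (succ (succ zero))) (vcons Nat zero (succ (succ zero)) (vnil Nat)))
type:
  Eq (Vec Nat (succ (succ zero))) (vcons Nat (succ zero) (succ (succ (succ zero))) (vcons Nat zero (succ (succ zero)) (vnil Nat))) (vcons Nat (succ zero) (succ (succ (succ zero))) (vcons Nat zero (succ (succ zero)) (vnil Nat)))


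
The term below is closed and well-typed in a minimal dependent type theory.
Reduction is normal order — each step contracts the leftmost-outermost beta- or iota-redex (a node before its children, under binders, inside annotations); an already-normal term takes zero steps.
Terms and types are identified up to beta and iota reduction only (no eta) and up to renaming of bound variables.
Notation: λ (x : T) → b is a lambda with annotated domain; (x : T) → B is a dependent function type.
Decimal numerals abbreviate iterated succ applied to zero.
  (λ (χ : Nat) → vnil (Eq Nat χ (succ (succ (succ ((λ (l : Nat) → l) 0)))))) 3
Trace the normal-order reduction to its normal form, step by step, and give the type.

normal-order reduction:
  (λ (χ : Nat) → vnil (Eq Nat χ (succ (succ (succ ((λ (l : Nat) → l) 0)))))) 3
  ~> vnil (Eq Nat 3 (succ (succ (succ ((λ (χ : Nat) → χ) 0)))))
  ~> vnil (Eq Nat 3 3)
type:
  Vec (Eq Nat 3 3) 0


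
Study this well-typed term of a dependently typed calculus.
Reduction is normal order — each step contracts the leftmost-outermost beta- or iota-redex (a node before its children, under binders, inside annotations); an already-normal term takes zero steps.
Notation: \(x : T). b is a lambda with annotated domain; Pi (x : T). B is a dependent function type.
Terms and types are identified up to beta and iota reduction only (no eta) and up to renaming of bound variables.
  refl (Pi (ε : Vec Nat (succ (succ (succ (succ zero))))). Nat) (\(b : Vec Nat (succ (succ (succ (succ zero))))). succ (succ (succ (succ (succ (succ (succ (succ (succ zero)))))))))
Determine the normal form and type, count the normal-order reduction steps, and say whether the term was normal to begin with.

normal form:
  refl (Pi (ε : Vec Nat (succ (succ (succ (succ zero))))). Nat) (\(b : Vec Nat (succ (succ (succ (succ zero))))). succ (succ (succ (succ (succ (succ (succ (succ (succ zero)))))))))
the term's type:
  Eq (Pi (ε : Vec Nat (succ (succ (succ (succ zero))))). Nat) (\(b : Vec Nat (succ (succ (succ (succ zero))))). succ (succ (succ (succ (succ (succ (succ (succ (succ zero))))))))) (\(y : Vec Nat (succ (succ (succ (succ zero))))). succ (succ (succ (succ (succ (succ (succ (succ (succ zero)))))))))
steps to reach normal form (normal order): 0
term was already normal: yes


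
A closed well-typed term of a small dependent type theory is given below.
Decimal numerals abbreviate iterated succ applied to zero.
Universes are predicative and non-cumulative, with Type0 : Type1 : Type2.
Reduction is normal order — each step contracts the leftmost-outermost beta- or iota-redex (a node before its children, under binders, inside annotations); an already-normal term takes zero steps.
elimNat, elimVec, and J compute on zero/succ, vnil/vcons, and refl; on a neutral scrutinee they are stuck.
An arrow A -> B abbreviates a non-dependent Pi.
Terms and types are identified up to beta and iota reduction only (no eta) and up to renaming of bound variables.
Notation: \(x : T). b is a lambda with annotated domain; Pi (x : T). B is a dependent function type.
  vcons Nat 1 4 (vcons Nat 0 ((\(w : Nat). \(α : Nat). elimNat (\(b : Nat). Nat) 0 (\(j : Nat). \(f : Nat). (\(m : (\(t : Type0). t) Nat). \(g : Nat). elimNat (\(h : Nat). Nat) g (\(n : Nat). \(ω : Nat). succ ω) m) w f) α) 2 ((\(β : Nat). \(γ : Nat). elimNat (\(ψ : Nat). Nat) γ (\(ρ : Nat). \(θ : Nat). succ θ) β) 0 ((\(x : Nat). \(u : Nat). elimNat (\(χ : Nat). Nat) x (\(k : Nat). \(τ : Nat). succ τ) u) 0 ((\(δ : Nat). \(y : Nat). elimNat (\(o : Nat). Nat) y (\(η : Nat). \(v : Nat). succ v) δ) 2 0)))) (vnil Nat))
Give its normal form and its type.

resulting normal form:
  vcons Nat 1 4 (vcons Nat 0 4 (vnil Nat))
type:
  Vec Nat 2


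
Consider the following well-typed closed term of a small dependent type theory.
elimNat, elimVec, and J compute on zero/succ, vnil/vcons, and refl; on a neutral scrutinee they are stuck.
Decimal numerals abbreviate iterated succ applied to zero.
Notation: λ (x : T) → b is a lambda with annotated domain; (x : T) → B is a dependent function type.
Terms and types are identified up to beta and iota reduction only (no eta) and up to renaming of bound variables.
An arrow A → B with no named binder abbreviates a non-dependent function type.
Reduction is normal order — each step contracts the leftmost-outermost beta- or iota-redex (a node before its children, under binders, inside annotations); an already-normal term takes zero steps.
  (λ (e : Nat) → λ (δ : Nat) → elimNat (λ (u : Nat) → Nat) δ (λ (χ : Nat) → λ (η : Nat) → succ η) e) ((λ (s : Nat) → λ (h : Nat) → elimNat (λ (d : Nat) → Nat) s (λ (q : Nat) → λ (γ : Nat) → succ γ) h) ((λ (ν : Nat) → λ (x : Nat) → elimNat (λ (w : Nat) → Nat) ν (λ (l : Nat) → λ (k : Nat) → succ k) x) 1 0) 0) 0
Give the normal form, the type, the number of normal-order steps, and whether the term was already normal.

normal form:
  1
the term's type:
  Nat
steps to reach normal form (normal order): 12
term was already normal: no
first redex: a beta-redex


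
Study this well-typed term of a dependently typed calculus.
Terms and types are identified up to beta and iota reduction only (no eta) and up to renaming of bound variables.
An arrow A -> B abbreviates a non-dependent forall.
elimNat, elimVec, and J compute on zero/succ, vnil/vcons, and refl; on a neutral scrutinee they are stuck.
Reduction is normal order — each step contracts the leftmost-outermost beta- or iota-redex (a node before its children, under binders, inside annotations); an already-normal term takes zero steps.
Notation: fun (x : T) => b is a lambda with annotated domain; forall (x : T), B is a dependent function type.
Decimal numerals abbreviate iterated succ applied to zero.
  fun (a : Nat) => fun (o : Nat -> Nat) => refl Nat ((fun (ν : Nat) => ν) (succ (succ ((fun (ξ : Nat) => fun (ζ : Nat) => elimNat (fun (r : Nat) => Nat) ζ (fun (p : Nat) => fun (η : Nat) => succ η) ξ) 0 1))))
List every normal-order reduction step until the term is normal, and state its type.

reduction (normal order):
  fun (a : Nat) => fun (o : Nat -> Nat) => refl Nat ((fun (ν : Nat) => ν) (succ (succ ((fun (ξ : Nat) => fun (ζ : Nat) => elimNat (fun (r : Nat) => Nat) ζ (fun (p : Nat) => fun (η : Nat) => succ η) ξ) 0 1))))
  ~> fun (a : Nat) => fun (o : Nat -> Nat) => refl Nat (succ (succ ((fun (ν : Nat) => fun (ξ : Nat) => elimNat (fun (ζ : Nat) => Nat) ξ (fun (r : Nat) => fun (p : Nat) => succ p) ν) 0 1)))
  ~> fun (a : Nat) => fun (o : Nat -> Nat) => refl Nat (succ (succ ((fun (ν : Nat) => elimNat (fun (ξ : Nat) => Nat) ν (fun (ζ : Nat) => fun (r : Nat) => succ r) 0) 1)))
  ~> fun (a : Nat) => fun (o : Nat -> Nat) => refl Nat (succ (succ (elimNat (fun (ν : Nat) => Nat) 1 (fun (ξ : Nat) => fun (ζ : Nat) => succ ζ) 0)))
  ~> fun (a : Nat) => fun (o : Nat -> Nat) => refl Nat 3
the term's type:
  Nat -> (Nat -> Nat) -> Eq Nat 3 3


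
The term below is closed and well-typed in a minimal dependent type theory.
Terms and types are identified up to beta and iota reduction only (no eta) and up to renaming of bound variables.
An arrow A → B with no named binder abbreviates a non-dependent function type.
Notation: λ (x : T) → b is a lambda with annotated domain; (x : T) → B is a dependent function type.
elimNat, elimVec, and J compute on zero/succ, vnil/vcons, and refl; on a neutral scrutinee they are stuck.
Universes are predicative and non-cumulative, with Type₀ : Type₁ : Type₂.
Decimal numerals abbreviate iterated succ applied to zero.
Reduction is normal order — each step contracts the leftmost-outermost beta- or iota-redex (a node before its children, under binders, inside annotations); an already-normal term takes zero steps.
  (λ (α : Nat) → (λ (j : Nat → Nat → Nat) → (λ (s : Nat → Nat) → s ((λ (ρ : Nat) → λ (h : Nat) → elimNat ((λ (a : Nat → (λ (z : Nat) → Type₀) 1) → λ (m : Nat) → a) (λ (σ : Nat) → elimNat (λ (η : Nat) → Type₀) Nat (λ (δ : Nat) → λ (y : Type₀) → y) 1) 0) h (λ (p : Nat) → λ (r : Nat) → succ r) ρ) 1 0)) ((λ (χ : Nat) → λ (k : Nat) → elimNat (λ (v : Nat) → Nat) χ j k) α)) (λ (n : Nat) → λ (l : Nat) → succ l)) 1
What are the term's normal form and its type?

normal form:
  2
type:
  Nat


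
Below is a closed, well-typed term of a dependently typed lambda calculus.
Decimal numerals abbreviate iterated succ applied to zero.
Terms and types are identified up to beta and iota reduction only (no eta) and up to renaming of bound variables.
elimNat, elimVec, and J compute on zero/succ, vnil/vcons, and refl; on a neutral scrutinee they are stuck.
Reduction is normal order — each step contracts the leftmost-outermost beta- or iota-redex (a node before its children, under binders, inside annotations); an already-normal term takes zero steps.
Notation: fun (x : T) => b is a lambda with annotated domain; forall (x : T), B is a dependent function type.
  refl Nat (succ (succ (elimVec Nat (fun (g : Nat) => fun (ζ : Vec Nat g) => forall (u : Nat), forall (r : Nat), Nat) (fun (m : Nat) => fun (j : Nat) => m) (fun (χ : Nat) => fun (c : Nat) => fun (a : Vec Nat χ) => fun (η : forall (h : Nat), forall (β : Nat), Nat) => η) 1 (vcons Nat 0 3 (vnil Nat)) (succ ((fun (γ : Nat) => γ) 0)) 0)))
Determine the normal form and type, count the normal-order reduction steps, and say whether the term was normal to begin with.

resulting normal form:
  refl Nat 3
type:
  Eq Nat 3 3
steps to reach normal form (normal order): 9
started in normal form: no
first redex: an elimVec iota-redex


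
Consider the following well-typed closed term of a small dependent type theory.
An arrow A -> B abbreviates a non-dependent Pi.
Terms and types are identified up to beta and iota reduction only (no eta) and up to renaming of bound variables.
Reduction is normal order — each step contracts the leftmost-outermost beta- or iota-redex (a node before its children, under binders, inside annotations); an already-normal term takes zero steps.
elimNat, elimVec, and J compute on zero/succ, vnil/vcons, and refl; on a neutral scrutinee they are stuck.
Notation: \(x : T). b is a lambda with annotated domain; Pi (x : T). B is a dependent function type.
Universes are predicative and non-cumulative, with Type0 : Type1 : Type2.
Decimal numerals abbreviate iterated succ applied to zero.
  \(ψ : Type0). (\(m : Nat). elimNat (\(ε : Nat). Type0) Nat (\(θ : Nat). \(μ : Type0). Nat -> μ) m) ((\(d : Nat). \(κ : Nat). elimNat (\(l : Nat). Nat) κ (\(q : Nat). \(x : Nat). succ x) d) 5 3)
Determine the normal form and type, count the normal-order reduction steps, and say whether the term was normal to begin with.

normal form:
  \(ψ : Type0). Nat -> Nat -> Nat -> Nat -> Nat -> Nat -> Nat -> Nat -> Nat
the term's type:
  Type0 -> Type0
normal-order step count: 44
already normal: no
first redex: a beta-redex


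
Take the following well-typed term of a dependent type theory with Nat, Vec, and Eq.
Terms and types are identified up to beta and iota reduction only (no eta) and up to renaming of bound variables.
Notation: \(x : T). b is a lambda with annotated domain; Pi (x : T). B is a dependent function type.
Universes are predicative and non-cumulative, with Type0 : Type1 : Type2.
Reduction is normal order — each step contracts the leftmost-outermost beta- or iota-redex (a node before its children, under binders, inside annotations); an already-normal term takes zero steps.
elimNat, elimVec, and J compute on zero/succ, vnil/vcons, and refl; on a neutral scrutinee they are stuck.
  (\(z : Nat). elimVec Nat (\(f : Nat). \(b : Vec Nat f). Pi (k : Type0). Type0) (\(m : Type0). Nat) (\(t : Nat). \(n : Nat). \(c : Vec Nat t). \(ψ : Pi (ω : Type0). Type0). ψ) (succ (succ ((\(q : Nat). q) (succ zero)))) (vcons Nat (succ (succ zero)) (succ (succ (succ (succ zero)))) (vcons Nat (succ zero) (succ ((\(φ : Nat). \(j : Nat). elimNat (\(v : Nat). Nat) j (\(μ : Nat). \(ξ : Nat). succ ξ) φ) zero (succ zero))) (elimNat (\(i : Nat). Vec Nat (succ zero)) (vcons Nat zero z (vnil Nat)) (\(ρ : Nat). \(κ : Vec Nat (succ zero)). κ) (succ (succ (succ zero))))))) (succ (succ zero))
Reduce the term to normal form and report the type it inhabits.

resulting normal form:
  \(z : Type0). Nat
type:
  Pi (z : Type0). Type0


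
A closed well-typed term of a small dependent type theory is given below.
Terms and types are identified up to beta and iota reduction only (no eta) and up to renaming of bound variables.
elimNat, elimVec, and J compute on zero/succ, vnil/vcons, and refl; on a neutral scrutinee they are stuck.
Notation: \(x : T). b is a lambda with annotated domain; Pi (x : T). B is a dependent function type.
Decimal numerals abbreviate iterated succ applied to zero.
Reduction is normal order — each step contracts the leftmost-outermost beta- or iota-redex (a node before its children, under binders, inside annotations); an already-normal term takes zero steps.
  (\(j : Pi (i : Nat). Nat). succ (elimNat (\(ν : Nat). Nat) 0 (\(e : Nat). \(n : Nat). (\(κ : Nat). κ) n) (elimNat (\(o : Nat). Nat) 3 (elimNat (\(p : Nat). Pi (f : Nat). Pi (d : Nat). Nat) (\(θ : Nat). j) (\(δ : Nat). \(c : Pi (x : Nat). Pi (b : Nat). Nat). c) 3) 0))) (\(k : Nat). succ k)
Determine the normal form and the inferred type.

resulting normal form:
  1
the term's type:
  Nat


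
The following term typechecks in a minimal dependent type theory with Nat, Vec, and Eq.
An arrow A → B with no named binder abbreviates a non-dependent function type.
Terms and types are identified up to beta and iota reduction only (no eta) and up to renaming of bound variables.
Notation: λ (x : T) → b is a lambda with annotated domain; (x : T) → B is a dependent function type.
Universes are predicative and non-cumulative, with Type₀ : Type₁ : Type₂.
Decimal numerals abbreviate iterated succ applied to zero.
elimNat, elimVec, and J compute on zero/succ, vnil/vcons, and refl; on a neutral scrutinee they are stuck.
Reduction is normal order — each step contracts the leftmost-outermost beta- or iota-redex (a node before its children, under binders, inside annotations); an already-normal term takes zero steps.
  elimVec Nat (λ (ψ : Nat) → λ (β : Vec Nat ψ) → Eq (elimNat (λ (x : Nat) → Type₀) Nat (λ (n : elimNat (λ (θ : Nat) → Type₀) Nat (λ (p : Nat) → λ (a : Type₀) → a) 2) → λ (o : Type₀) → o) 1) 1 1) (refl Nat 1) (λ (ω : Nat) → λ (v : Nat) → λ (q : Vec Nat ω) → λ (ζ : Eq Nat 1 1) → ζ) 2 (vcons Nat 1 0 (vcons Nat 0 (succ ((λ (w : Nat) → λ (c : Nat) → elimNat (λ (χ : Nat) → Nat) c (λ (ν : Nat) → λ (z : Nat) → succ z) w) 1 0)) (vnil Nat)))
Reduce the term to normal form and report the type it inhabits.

normal form:
  refl Nat 1
inferred type:
  Eq Nat 1 1
observation: the leftmost-outermost redex is an elimVec iota-redex, and normalization takes 11 steps.


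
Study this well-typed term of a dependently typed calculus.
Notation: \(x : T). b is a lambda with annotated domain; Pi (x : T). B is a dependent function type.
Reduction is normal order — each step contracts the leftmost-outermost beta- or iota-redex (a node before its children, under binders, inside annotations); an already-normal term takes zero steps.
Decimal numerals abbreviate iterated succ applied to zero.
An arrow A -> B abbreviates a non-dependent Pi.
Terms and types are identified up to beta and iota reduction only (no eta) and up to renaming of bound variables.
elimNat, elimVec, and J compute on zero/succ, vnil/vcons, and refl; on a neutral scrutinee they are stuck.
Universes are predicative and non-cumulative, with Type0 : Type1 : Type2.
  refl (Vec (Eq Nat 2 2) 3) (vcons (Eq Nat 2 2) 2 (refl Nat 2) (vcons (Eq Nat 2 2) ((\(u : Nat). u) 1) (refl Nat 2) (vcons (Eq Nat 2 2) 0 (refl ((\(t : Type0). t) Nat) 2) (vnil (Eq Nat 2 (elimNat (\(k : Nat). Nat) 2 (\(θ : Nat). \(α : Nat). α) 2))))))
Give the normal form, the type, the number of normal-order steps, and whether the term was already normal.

resulting normal form:
  refl (Vec (Eq Nat 2 2) 3) (vcons (Eq Nat 2 2) 2 (refl Nat 2) (vcons (Eq Nat 2 2) 1 (refl Nat 2) (vcons (Eq Nat 2 2) 0 (refl Nat 2) (vnil (Eq Nat 2 2)))))
type:
  Eq (Vec (Eq Nat 2 2) 3) (vcons (Eq Nat 2 2) 2 (refl Nat 2) (vcons (Eq Nat 2 2) 1 (refl Nat 2) (vcons (Eq Nat 2 2) 0 (refl Nat 2) (vnil (Eq Nat 2 2))))) (vcons (Eq Nat 2 2) 2 (refl Nat 2) (vcons (Eq Nat 2 2) 1 (refl Nat 2) (vcons (Eq Nat 2 2) 0 (refl Nat 2) (vnil (Eq Nat 2 2)))))
normal-order step count: 9
started in normal form: no
first contracted redex: a beta-redex


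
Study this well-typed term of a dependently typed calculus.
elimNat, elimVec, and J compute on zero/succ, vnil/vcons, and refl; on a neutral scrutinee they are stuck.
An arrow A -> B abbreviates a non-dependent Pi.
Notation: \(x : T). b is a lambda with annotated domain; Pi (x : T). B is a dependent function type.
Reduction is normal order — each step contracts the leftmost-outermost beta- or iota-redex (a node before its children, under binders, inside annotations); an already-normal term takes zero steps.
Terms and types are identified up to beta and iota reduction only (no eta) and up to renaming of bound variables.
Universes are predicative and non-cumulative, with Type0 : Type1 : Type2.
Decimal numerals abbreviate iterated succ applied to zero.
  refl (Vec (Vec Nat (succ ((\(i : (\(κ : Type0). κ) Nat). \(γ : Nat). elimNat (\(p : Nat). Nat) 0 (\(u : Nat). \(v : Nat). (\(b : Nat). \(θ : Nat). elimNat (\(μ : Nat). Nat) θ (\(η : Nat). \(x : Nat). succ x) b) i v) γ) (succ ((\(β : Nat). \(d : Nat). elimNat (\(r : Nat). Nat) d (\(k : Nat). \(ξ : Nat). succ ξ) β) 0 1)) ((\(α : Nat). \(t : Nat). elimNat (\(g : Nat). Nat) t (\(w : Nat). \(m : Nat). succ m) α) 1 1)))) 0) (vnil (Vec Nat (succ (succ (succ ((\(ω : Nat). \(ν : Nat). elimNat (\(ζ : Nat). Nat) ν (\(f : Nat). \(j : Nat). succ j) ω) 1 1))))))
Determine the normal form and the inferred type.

resulting normal form:
  refl (Vec (Vec Nat 5) 0) (vnil (Vec Nat 5))
type:
  Eq (Vec (Vec Nat 5) 0) (vnil (Vec Nat 5)) (vnil (Vec Nat 5))


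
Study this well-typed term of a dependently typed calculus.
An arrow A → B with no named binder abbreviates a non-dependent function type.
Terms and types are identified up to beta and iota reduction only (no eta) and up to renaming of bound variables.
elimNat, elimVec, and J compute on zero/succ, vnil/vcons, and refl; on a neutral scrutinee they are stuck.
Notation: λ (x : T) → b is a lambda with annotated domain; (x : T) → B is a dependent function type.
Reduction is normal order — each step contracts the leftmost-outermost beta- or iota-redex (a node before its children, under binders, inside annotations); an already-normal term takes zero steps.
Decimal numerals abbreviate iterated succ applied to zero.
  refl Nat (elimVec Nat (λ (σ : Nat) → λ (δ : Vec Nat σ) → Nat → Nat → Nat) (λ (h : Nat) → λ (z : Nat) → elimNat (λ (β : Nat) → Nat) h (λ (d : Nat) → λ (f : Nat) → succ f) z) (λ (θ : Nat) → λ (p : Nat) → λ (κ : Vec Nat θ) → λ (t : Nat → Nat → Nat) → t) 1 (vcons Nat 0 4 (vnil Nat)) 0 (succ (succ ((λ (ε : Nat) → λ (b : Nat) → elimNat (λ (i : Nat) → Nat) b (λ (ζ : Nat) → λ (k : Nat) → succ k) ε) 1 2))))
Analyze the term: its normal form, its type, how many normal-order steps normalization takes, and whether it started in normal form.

reduced normal form:
  refl Nat 5
the term's type:
  Eq Nat 5 5
normal-order step count: 30
term was already normal: no
first contracted redex: an elimVec iota-redex


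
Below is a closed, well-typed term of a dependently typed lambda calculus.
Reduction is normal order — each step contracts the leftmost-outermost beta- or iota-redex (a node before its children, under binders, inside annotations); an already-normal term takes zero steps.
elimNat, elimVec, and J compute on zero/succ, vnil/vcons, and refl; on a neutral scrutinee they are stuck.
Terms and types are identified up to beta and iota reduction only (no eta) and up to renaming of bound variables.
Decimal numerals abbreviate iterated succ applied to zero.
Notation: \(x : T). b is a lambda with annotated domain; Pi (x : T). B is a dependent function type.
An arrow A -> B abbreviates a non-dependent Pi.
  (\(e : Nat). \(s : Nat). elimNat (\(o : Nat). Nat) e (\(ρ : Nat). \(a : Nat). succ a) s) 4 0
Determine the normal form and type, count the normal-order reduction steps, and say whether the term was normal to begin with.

normal form:
  4
inferred type:
  Nat
reduction steps (normal order): 3
term was already normal: no
first contracted redex: a beta-redex


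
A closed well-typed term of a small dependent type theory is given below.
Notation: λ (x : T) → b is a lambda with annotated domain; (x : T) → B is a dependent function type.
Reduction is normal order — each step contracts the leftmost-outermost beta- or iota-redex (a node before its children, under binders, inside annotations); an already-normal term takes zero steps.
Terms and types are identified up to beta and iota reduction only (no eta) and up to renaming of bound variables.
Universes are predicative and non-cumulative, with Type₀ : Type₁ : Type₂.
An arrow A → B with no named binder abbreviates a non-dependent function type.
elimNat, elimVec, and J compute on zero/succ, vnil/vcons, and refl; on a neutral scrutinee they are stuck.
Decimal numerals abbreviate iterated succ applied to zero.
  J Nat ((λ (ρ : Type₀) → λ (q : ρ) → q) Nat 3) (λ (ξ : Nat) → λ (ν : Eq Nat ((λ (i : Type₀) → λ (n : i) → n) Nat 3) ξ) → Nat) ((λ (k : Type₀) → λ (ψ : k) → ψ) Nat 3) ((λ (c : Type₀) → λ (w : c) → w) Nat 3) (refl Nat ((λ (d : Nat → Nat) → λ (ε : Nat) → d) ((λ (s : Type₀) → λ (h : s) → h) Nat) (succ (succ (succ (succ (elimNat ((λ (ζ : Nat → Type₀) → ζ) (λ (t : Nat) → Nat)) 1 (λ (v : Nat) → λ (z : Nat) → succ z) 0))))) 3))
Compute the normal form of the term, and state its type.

normal form:
  3
type:
  Nat
observation: contracting a J iota-redex first, the term normalizes in 3 steps.


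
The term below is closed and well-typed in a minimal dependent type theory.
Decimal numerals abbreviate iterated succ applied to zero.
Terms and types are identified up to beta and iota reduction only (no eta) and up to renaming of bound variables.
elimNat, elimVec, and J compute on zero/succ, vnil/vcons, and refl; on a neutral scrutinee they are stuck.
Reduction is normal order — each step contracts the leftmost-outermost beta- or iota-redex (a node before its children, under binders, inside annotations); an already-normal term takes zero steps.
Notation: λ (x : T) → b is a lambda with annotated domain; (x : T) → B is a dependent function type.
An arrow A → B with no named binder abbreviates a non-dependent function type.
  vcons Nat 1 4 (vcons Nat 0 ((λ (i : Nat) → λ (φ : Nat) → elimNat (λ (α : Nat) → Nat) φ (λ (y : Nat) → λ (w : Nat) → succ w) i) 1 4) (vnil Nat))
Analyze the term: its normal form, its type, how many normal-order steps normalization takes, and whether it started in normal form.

reduced normal form:
  vcons Nat 1 4 (vcons Nat 0 5 (vnil Nat))
inferred type:
  Vec Nat 2
reduction steps (normal order): 6
term was already normal: no
first redex: a beta-redex


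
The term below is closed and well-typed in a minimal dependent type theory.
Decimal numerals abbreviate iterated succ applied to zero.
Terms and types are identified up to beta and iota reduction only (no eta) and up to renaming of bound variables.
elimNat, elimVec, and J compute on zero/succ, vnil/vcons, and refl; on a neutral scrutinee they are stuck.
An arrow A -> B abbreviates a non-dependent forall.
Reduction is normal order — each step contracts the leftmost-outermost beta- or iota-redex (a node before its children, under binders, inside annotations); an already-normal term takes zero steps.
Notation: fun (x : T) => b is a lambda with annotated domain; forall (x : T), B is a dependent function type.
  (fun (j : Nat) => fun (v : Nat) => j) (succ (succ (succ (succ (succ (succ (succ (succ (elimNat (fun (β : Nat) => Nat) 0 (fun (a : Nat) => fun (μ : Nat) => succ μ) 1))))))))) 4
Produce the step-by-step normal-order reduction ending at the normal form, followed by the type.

normal-order reduction sequence:
  (fun (j : Nat) => fun (v : Nat) => j) (succ (succ (succ (succ (succ (succ (succ (succ (elimNat (fun (β : Nat) => Nat) 0 (fun (a : Nat) => fun (μ : Nat) => succ μ) 1))))))))) 4
  ~> (fun (j : Nat) => succ (succ (succ (succ (succ (succ (succ (succ (elimNat (fun (v : Nat) => Nat) 0 (fun (β : Nat) => fun (a : Nat) => succ a) 1))))))))) 4
  ~> succ (succ (succ (succ (succ (succ (succ (succ (elimNat (fun (j : Nat) => Nat) 0 (fun (v : Nat) => fun (β : Nat) => succ β) 1))))))))
  ~> succ (succ (succ (succ (succ (succ (succ (succ ((fun (j : Nat) => fun (v : Nat) => succ v) 0 (elimNat (fun (β : Nat) => Nat) 0 (fun (a : Nat) => fun (μ : Nat) => succ μ) 0)))))))))
  ~> succ (succ (succ (succ (succ (succ (succ (succ ((fun (j : Nat) => succ j) (elimNat (fun (v : Nat) => Nat) 0 (fun (β : Nat) => fun (a : Nat) => succ a) 0)))))))))
  ~> succ (succ (succ (succ (succ (succ (succ (succ (succ (elimNat (fun (j : Nat) => Nat) 0 (fun (v : Nat) => fun (β : Nat) => succ β) 0)))))))))
  ~> 9
type:
  Nat


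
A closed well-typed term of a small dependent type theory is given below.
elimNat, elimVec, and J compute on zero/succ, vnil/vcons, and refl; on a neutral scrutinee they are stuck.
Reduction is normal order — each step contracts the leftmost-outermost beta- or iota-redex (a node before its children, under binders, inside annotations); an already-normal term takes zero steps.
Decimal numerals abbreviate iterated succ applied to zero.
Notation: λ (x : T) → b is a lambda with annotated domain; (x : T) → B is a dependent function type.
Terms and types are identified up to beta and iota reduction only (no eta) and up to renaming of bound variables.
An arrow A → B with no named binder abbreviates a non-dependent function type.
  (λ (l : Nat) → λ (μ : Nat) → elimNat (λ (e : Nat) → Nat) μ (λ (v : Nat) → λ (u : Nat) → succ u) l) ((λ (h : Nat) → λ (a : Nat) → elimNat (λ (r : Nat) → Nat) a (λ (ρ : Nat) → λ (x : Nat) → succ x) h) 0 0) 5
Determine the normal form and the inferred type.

resulting normal form:
  5
type:
  Nat


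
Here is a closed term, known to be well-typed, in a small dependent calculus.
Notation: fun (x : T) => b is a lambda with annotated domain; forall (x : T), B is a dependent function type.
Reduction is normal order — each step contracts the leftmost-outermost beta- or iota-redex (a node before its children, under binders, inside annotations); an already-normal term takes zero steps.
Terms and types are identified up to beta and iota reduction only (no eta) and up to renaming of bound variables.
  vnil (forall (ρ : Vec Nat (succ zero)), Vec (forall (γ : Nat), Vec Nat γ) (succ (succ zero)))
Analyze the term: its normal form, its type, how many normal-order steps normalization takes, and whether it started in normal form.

resulting normal form:
  vnil (forall (ρ : Vec Nat (succ zero)), Vec (forall (γ : Nat), Vec Nat γ) (succ (succ zero)))
type:
  Vec (forall (ρ : Vec Nat (succ zero)), Vec (forall (γ : Nat), Vec Nat γ) (succ (succ zero))) zero
normal-order step count: 0
term was already normal: yes


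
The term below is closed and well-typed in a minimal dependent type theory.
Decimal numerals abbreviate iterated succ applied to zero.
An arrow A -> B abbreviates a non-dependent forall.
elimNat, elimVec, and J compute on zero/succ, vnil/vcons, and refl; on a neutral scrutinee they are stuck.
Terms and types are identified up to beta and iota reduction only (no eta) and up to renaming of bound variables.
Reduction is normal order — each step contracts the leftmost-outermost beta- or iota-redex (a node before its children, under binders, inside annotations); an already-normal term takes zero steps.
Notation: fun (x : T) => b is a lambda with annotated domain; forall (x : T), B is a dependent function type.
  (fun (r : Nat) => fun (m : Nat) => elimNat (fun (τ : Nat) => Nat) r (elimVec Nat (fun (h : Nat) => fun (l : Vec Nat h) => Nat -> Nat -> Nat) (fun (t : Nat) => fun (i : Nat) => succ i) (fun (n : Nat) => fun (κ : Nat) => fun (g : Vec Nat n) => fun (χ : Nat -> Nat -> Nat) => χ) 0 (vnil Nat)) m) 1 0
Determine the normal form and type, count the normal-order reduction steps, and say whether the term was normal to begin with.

reduced normal form:
  1
the term's type:
  Nat
reduction steps (normal order): 3
term was already normal: no
first redex: a beta-redex


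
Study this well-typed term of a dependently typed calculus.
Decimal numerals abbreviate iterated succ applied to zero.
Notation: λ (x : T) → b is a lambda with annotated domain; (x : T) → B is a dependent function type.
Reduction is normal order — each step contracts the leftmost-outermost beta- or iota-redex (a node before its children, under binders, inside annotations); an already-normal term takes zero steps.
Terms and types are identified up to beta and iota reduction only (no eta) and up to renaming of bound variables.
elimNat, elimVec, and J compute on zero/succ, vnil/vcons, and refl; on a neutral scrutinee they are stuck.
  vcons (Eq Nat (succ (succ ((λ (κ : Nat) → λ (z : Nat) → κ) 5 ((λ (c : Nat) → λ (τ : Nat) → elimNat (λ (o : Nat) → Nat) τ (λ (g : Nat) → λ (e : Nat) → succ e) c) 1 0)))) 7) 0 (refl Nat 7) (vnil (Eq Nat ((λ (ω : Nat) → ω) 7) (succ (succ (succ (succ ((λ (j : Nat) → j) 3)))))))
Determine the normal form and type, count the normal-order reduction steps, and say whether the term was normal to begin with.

reduced normal form:
  vcons (Eq Nat 7 7) 0 (refl Nat 7) (vnil (Eq Nat 7 7))
type:
  Vec (Eq Nat 7 7) 1
steps to reach normal form (normal order): 4
term was already normal: no
first redex: a beta-redex
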